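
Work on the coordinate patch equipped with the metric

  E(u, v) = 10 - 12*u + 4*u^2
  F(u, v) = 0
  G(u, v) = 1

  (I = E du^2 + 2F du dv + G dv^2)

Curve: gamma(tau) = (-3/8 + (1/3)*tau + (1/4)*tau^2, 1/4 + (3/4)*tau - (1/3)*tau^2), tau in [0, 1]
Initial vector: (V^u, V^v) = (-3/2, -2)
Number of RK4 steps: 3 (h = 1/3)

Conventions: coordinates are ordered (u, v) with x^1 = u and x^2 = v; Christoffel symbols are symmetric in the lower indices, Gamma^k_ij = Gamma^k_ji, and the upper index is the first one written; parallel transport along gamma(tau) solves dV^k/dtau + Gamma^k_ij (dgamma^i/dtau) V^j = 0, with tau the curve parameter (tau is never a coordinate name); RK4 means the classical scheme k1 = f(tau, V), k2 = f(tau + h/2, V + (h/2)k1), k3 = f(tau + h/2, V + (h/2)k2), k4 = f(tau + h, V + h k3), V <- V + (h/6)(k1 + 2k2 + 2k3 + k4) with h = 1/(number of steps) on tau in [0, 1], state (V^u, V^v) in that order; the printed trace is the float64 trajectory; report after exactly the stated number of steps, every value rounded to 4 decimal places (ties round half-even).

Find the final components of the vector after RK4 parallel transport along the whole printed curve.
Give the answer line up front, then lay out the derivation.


Answer: V^u = -2.1016, V^v = -2.0000

gamma'(tau) = (1/3 + (1/2)*tau, 3/4 - (2/3)*tau); f(tau, V)^k = -Gamma^k_ij(gamma(tau)) gamma'^i(tau) V^j; h = 1/3; intermediate values shown to 6 dp
curve data and Christoffel symbols at the stage parameters:
  tau = 0.000000: gamma = (-0.375000, 0.250000), gamma' = (0.333333, 0.750000); Gamma_uuu = -0.497925, Gamma_uuv = 0.000000, Gamma_uvv = 0.000000, Gamma_vuu = 0.000000, Gamma_vuv = 0.000000, Gamma_vvv = 0.000000
  tau = 0.166667: gamma = (-0.312500, 0.365741), gamma' = (0.416667, 0.638889); Gamma_uuu = -0.512707, Gamma_uuv = 0.000000, Gamma_uvv = 0.000000, Gamma_vuu = 0.000000, Gamma_vuv = 0.000000, Gamma_vvv = 0.000000
  tau = 0.333333: gamma = (-0.236111, 0.462963), gamma' = (0.500000, 0.527778); Gamma_uuu = -0.531883, Gamma_uuv = 0.000000, Gamma_uvv = 0.000000, Gamma_vuu = 0.000000, Gamma_vuv = 0.000000, Gamma_vvv = 0.000000
  tau = 0.500000: gamma = (-0.145833, 0.541667), gamma' = (0.583333, 0.416667); Gamma_uuu = -0.556256, Gamma_uuv = 0.000000, Gamma_uvv = 0.000000, Gamma_vuu = 0.000000, Gamma_vuv = 0.000000, Gamma_vvv = 0.000000
  tau = 0.666667: gamma = (-0.041667, 0.601852), gamma' = (0.666667, 0.305556); Gamma_uuu = -0.586913, Gamma_uuv = 0.000000, Gamma_uvv = 0.000000, Gamma_vuu = 0.000000, Gamma_vuv = 0.000000, Gamma_vvv = 0.000000
  tau = 0.833333: gamma = (0.076389, 0.643519), gamma' = (0.750000, 0.194444); Gamma_uuu = -0.625304, Gamma_uuv = 0.000000, Gamma_uvv = 0.000000, Gamma_vuu = 0.000000, Gamma_vuv = 0.000000, Gamma_vvv = 0.000000
  tau = 1.000000: gamma = (0.208333, 0.666667), gamma' = (0.833333, 0.083333); Gamma_uuu = -0.673303, Gamma_uuv = 0.000000, Gamma_uvv = 0.000000, Gamma_vuu = 0.000000, Gamma_vuv = 0.000000, Gamma_vvv = 0.000000
step 0: V^u = -1.5000, V^v = -2.0000
step 1: k1 = (-0.248963, 0.000000), k2 = (-0.329306, 0.000000), k3 = (-0.332167, 0.000000), k4 = (-0.428358, 0.000000); V <- V + (h/6)(k1 + 2k2 + 2k3 + k4): V^u = -1.6111, V^v = -2.0000
step 2: k1 = (-0.428466, 0.000000), k2 = (-0.545954, 0.000000), k3 = (-0.552308, 0.000000), k4 = (-0.702429, 0.000000); V <- V + (h/6)(k1 + 2k2 + 2k3 + k4): V^u = -1.7960, V^v = -2.0000
step 3: k1 = (-0.702724, 0.000000), k2 = (-0.897204, 0.000000), k3 = (-0.912405, 0.000000), k4 = (-1.178347, 0.000000); V <- V + (h/6)(k1 + 2k2 + 2k3 + k4): V^u = -2.1016, V^v = -2.0000


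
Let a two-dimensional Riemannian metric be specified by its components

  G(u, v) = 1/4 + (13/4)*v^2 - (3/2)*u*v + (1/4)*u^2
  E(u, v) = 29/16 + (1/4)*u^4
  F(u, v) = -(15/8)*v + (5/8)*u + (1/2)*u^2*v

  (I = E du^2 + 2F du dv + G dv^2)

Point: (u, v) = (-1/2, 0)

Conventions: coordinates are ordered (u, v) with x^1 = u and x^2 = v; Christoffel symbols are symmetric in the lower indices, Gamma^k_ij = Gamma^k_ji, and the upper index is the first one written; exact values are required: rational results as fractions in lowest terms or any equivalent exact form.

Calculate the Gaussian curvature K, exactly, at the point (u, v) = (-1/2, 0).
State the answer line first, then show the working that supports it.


Answer: K = -484608/235225

E = 117/64, F = -5/16, G = 5/16, EG - F^2 = 485/1024 at the point
E_u = -1/8, E_v = 0, F_u = 5/8, F_v = -7/4, G_u = -1/4, G_v = 3/4
E_vv = 0, F_uv = -1/2, G_uu = 1/2
The intrinsic route: Brioschi's K = (det M1 - det M2)/(EG - F^2)^2.
M1 = [[-E_vv/2 + F_uv - G_uu/2, E_u/2, F_u - E_v/2], [F_v - G_u/2, E, F], [G_v/2, F, G]] = [[-3/4, -1/16, 5/8], [-13/8, 117/64, -5/16], [3/8, -5/16, 5/16]]; det M1 = -1005/2048
M2 = [[0, E_v/2, G_u/2], [E_v/2, E, F], [G_u/2, F, G]] = [[0, 0, -1/8], [0, 117/64, -5/16], [-1/8, -5/16, 5/16]]; det M2 = -117/4096
det M1 - det M2 = -1893/4096; K = -1893/4096 / (485/1024)^2 = -484608/235225


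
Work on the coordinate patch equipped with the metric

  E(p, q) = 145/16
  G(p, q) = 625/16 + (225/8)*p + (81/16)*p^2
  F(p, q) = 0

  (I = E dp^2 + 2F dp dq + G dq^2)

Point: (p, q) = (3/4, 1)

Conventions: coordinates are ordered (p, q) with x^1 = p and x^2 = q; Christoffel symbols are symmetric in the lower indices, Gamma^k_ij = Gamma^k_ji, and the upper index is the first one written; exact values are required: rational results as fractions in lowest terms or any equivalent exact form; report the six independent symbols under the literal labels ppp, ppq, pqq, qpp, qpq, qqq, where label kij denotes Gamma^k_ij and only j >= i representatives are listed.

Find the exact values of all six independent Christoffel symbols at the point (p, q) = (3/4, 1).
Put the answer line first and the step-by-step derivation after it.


Answer: Gamma_ppp = 0, Gamma_ppq = 0, Gamma_pqq = -1143/580, Gamma_qpp = 0, Gamma_qpq = 36/127, Gamma_qqq = 0

E = 145/16, F = 0, G = 16129/256 at the point
E_p = 0, E_q = 0, F_p = 0, F_q = 0, G_p = 1143/32, G_q = 0
EG - F^2 = 2338705/4096;  g^inv = (4096/2338705) * [[16129/256, 0], [0, 145/16]]
first-kind symbols [ij,l] = (1/2)(d_i g_jl + d_j g_il - d_l g_ij): [pp,p] = E_p/2 = 0, [pp,q] = F_p - E_q/2 = 0, [pq,p] = E_q/2 = 0, [pq,q] = G_p/2 = 1143/64, [qq,p] = F_q - G_p/2 = -1143/64, [qq,q] = G_q/2 = 0
Gamma^p_ij = (G*[ij,p] - F*[ij,q])/(EG - F^2), Gamma^q_ij = (E*[ij,q] - F*[ij,p])/(EG - F^2)


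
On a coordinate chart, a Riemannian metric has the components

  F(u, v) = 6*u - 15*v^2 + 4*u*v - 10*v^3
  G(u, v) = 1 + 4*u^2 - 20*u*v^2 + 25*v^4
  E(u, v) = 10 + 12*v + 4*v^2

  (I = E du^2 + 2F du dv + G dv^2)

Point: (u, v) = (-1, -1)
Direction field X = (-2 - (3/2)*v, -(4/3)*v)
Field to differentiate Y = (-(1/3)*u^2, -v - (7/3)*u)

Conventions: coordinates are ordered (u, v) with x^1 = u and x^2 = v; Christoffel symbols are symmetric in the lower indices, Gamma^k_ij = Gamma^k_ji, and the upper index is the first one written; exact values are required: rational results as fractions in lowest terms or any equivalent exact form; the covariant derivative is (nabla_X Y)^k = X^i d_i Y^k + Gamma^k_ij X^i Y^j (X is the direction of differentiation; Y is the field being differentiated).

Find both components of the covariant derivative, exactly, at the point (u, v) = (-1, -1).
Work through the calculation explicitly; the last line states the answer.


E = 2, F = -7, G = 50 at the point
E_u = 0, E_v = 4, F_u = 2, F_v = -4, G_u = -28, G_v = -140
EG - F^2 = 51;  g^inv = (1/51) * [[50, 7], [7, 2]]
first-kind symbols [ij,l] = (1/2)(d_i g_jl + d_j g_il - d_l g_ij): [uu,u] = E_u/2 = 0, [uu,v] = F_u - E_v/2 = 0, [uv,u] = E_v/2 = 2, [uv,v] = G_u/2 = -14, [vv,u] = F_v - G_u/2 = 10, [vv,v] = G_v/2 = -70
Gamma^u_ij = (G*[ij,u] - F*[ij,v])/(EG - F^2), Gamma^v_ij = (E*[ij,v] - F*[ij,u])/(EG - F^2)
Gamma_uuu = 0, Gamma_uuv = 2/51, Gamma_uvv = 10/51, Gamma_vuu = 0, Gamma_vuv = -14/51, Gamma_vvv = -70/51
X = (-1/2, 4/3), Y = (-1/3, 10/3) at the point

Answer: (nabla_X Y)^u = 209/459, (nabla_X Y)^v = -5221/918


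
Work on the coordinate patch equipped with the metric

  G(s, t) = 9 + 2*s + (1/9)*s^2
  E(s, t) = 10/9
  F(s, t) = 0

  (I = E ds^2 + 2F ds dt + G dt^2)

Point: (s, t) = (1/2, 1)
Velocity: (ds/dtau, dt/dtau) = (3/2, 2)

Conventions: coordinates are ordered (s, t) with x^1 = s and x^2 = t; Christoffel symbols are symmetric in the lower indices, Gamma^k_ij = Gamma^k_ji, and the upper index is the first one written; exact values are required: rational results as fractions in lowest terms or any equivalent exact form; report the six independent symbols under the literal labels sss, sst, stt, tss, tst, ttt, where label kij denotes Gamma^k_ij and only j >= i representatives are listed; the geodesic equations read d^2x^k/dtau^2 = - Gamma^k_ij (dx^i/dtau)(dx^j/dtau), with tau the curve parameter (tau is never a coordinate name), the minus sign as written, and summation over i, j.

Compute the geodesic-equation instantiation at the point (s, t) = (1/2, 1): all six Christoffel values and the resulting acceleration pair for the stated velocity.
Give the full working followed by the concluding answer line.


E = 10/9, F = 0, G = 361/36 at the point
E_s = 0, E_t = 0, F_s = 0, F_t = 0, G_s = 19/9, G_t = 0
EG - F^2 = 1805/162;  g^inv = (162/1805) * [[361/36, 0], [0, 10/9]]
first-kind symbols [ij,l] = (1/2)(d_i g_jl + d_j g_il - d_l g_ij): [ss,s] = E_s/2 = 0, [ss,t] = F_s - E_t/2 = 0, [st,s] = E_t/2 = 0, [st,t] = G_s/2 = 19/18, [tt,s] = F_t - G_s/2 = -19/18, [tt,t] = G_t/2 = 0
Gamma^s_ij = (G*[ij,s] - F*[ij,t])/(EG - F^2), Gamma^t_ij = (E*[ij,t] - F*[ij,s])/(EG - F^2)
Gamma_sss = 0, Gamma_sst = 0, Gamma_stt = -19/20, Gamma_tss = 0, Gamma_tst = 2/19, Gamma_ttt = 0
d^2s/dtau^2 = -(Gamma_sss*(3/2)^2 + 2*Gamma_sst*(3/2)*(2) + Gamma_stt*(2)^2) = 19/5
d^2t/dtau^2 = -(Gamma_tss*(3/2)^2 + 2*Gamma_tst*(3/2)*(2) + Gamma_ttt*(2)^2) = -12/19

Answer: Gamma_sss = 0, Gamma_sst = 0, Gamma_stt = -19/20, Gamma_tss = 0, Gamma_tst = 2/19, Gamma_ttt = 0; accelerations (d^2s/dtau^2, d^2t/dtau^2) = (19/5, -12/19)


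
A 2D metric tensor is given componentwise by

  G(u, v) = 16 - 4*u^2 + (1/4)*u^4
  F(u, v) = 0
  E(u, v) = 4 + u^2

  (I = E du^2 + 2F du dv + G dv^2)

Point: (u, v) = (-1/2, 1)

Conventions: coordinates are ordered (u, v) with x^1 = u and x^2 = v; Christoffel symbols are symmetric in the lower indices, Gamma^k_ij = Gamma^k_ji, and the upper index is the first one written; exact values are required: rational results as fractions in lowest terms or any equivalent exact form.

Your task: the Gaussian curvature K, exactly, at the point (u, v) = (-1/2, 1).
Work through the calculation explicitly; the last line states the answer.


E = 17/4, F = 0, G = 961/64, EG - F^2 = 16337/256 at the point
E_u = -1, E_v = 0, F_u = 0, F_v = 0, G_u = 31/8, G_v = 0
E_vv = 0, F_uv = 0, G_uu = -29/4
By Brioschi, K is (det M1 - det M2) divided by (EG - F^2) squared.
M1 = [[-E_vv/2 + F_uv - G_uu/2, E_u/2, F_u - E_v/2], [F_v - G_u/2, E, F], [G_v/2, F, G]] = [[29/8, -1/2, 0], [-31/16, 17/4, 0], [0, 0, 961/64]]; det M1 = 221991/1024
M2 = [[0, E_v/2, G_u/2], [E_v/2, E, F], [G_u/2, F, G]] = [[0, 0, 31/16], [0, 17/4, 0], [31/16, 0, 961/64]]; det M2 = -16337/1024
det M1 - det M2 = 29791/128; K = 29791/128 / (16337/256)^2 = 512/8959

Answer: K = 512/8959


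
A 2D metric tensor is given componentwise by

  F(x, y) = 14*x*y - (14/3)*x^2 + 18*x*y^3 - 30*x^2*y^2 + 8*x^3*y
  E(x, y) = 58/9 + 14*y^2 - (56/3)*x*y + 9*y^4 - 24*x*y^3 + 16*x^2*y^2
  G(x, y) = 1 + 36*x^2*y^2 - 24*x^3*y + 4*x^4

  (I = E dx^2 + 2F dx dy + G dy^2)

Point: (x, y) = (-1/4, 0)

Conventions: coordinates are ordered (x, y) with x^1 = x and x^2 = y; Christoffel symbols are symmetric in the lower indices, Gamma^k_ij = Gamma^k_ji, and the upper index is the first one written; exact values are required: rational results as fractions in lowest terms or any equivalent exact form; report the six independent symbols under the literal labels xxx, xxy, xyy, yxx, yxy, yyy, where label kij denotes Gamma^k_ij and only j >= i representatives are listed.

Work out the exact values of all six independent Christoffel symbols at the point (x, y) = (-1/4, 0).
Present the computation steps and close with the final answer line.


E = 58/9, F = -7/24, G = 65/64 at the point
E_x = 0, E_y = 14/3, F_x = 7/3, F_y = -29/8, G_x = -1/4, G_y = 3/8
EG - F^2 = 3721/576;  g^inv = (576/3721) * [[65/64, 7/24], [7/24, 58/9]]
first-kind symbols [ij,l] = (1/2)(d_i g_jl + d_j g_il - d_l g_ij): [xx,x] = E_x/2 = 0, [xx,y] = F_x - E_y/2 = 0, [xy,x] = E_y/2 = 7/3, [xy,y] = G_x/2 = -1/8, [yy,x] = F_y - G_x/2 = -7/2, [yy,y] = G_y/2 = 3/16
Gamma^x_ij = (G*[ij,x] - F*[ij,y])/(EG - F^2), Gamma^y_ij = (E*[ij,y] - F*[ij,x])/(EG - F^2)

Answer: Gamma_xxx = 0, Gamma_xxy = 1344/3721, Gamma_xyy = -2016/3721, Gamma_yxx = 0, Gamma_yxy = -72/3721, Gamma_yyy = 108/3721


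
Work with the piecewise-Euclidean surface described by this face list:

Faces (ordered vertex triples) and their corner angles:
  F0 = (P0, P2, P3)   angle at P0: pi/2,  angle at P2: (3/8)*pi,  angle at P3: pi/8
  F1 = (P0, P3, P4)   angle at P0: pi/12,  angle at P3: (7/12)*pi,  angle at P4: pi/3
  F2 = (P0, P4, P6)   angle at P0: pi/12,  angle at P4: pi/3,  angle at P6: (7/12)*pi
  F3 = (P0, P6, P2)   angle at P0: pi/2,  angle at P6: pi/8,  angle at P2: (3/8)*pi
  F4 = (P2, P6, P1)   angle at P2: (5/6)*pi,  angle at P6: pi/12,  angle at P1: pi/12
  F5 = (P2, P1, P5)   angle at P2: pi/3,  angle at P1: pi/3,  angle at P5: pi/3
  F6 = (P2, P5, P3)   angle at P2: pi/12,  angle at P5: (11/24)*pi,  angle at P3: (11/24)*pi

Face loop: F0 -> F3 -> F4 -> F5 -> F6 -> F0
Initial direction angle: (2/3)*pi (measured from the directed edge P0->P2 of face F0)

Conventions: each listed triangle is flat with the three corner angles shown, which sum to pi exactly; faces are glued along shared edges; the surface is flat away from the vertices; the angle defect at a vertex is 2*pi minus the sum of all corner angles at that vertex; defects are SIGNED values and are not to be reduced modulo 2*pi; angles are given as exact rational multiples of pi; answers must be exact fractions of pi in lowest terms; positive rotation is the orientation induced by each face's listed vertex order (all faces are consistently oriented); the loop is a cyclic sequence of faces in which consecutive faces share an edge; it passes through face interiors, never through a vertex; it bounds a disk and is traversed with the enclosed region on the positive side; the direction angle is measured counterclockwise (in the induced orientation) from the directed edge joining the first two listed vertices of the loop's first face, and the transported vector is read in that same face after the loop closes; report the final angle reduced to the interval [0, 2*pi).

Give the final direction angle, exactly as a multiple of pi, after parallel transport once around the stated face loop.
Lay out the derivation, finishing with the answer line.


enclosed vertex P2: corner angles sum to 2*pi, defect = 2*pi - 2*pi = 0
final direction = starting direction + enclosed defect total, reduced mod 2*pi (induced orientation)
final angle = (2/3)*pi + 0 = (2/3)*pi (mod 2*pi)

Answer: final direction angle = (2/3)*pi


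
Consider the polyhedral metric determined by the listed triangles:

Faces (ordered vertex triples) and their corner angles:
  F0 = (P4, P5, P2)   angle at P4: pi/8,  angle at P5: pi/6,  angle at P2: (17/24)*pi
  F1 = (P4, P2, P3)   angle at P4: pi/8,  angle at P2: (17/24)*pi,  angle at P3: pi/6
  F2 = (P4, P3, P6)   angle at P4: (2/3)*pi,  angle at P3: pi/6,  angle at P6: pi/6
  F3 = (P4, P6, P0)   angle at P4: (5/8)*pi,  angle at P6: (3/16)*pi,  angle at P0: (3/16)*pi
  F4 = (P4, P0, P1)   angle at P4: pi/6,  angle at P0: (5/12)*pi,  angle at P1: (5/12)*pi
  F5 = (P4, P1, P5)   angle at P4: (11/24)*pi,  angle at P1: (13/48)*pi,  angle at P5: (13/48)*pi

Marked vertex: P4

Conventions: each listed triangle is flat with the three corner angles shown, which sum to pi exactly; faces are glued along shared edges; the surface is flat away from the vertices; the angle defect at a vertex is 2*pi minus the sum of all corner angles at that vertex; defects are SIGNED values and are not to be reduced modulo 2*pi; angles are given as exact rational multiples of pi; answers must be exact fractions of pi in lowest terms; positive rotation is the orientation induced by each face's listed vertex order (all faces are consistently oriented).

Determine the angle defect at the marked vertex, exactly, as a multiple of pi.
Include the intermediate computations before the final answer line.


Sum of corner angles at P4: (13/6)*pi
defect = 2*pi - (13/6)*pi

Answer: defect(P4) = -pi/6


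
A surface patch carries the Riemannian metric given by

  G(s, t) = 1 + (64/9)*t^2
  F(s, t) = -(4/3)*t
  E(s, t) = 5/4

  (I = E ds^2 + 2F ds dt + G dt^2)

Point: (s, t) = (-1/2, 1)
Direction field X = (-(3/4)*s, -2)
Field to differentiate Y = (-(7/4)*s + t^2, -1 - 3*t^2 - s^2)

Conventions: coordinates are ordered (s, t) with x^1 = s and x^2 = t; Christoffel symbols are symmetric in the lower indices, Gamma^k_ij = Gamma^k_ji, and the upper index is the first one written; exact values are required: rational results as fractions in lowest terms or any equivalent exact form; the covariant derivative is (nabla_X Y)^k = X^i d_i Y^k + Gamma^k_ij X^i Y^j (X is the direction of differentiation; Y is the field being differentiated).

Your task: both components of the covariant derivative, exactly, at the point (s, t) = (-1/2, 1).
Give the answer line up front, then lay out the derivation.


Answer: (nabla_X Y)^s = -57905/9632, (nabla_X Y)^t = 47207/2408

E = 5/4, F = -4/3, G = 73/9 at the point
E_s = 0, E_t = 0, F_s = 0, F_t = -4/3, G_s = 0, G_t = 128/9
EG - F^2 = 301/36;  g^inv = (36/301) * [[73/9, 4/3], [4/3, 5/4]]
first-kind symbols [ij,l] = (1/2)(d_i g_jl + d_j g_il - d_l g_ij): [ss,s] = E_s/2 = 0, [ss,t] = F_s - E_t/2 = 0, [st,s] = E_t/2 = 0, [st,t] = G_s/2 = 0, [tt,s] = F_t - G_s/2 = -4/3, [tt,t] = G_t/2 = 64/9
Gamma^s_ij = (G*[ij,s] - F*[ij,t])/(EG - F^2), Gamma^t_ij = (E*[ij,t] - F*[ij,s])/(EG - F^2)
Gamma_sss = 0, Gamma_sst = 0, Gamma_stt = -48/301, Gamma_tss = 0, Gamma_tst = 0, Gamma_ttt = 256/301
X = (3/8, -2), Y = (15/8, -17/4) at the point


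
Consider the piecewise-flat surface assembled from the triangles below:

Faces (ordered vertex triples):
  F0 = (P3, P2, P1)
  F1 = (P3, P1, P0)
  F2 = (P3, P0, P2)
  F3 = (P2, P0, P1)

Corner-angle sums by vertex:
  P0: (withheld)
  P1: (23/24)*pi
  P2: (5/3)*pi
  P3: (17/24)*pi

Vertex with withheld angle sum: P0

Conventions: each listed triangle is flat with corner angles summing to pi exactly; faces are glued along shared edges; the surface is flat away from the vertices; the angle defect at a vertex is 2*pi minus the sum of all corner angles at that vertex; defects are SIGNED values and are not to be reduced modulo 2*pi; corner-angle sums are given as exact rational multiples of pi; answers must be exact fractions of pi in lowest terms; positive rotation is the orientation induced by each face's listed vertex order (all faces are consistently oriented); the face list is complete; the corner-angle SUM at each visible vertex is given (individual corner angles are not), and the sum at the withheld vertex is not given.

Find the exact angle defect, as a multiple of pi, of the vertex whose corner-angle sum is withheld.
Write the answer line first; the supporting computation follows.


Answer: defect(P0) = (4/3)*pi

V = 4, E = 6, F = 4; chi = V - E + F = 2
Gauss-Bonnet: total defect = 2*pi*chi = 4*pi; visible defects sum to (8/3)*pi


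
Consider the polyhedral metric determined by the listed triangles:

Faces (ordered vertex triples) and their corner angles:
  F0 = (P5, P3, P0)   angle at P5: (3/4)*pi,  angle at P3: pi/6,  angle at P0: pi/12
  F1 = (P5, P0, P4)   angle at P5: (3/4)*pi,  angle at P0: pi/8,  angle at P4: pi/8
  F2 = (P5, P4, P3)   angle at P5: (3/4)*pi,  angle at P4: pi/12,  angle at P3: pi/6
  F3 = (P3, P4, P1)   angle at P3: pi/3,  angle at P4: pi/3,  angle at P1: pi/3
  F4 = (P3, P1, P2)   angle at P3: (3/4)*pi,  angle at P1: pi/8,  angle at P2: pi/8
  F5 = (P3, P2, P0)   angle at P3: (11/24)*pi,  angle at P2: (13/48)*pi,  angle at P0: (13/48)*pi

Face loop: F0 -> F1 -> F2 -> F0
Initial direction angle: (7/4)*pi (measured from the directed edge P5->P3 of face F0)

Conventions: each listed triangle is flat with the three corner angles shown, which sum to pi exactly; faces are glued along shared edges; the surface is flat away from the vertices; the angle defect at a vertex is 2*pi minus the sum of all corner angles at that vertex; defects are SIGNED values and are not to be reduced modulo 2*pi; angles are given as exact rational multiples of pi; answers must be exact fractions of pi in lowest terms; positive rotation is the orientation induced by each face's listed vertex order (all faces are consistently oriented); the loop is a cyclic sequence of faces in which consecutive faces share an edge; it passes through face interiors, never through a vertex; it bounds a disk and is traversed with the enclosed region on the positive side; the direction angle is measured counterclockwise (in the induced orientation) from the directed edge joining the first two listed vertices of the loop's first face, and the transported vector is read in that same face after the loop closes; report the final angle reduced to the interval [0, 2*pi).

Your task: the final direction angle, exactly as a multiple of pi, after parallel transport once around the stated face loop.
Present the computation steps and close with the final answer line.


enclosed vertex P5: corner angles sum to (9/4)*pi, defect = 2*pi - (9/4)*pi = -pi/4
holonomy = initial angle + sum of enclosed defects (mod 2*pi), positive in the induced orientation
final angle = (7/4)*pi - pi/4 = (3/2)*pi (mod 2*pi)

Answer: final direction angle = (3/2)*pi


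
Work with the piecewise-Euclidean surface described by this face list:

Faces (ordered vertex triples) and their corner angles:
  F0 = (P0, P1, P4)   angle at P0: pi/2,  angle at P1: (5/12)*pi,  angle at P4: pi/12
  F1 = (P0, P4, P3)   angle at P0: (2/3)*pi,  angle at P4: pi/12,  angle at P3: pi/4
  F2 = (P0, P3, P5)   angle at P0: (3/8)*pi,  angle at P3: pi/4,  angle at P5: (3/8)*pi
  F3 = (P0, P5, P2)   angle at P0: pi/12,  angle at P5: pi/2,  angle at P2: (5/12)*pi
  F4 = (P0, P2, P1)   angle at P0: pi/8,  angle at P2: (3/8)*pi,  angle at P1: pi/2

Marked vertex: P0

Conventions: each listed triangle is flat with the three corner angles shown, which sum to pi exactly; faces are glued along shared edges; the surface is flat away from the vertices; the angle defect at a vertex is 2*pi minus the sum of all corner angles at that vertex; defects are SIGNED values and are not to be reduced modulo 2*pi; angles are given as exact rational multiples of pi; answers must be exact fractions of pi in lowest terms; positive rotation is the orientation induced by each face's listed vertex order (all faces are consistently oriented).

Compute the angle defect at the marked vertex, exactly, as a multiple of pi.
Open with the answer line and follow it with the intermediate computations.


Answer: defect(P0) = pi/4

Sum of corner angles at P0: (7/4)*pi
defect = 2*pi - (7/4)*pi


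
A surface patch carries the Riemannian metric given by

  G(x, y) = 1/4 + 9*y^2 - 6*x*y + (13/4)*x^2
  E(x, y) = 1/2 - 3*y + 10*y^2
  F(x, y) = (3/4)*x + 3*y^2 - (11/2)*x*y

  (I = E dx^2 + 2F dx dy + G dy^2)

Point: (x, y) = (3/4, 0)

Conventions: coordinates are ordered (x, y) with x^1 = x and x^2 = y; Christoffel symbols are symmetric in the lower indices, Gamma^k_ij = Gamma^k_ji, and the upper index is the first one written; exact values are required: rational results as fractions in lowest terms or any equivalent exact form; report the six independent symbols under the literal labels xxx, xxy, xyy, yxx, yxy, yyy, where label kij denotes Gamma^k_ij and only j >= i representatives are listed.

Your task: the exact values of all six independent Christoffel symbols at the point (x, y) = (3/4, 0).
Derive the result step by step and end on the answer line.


E = 1/2, F = 9/16, G = 133/64 at the point
E_x = 0, E_y = -3, F_x = 3/4, F_y = -33/8, G_x = 39/8, G_y = -9/2
EG - F^2 = 185/256;  g^inv = (256/185) * [[133/64, -9/16], [-9/16, 1/2]]
first-kind symbols [ij,l] = (1/2)(d_i g_jl + d_j g_il - d_l g_ij): [xx,x] = E_x/2 = 0, [xx,y] = F_x - E_y/2 = 9/4, [xy,x] = E_y/2 = -3/2, [xy,y] = G_x/2 = 39/16, [yy,x] = F_y - G_x/2 = -105/16, [yy,y] = G_y/2 = -9/4
Gamma^x_ij = (G*[ij,x] - F*[ij,y])/(EG - F^2), Gamma^y_ij = (E*[ij,y] - F*[ij,x])/(EG - F^2)

Answer: Gamma_xxx = -324/185, Gamma_xxy = -1149/185, Gamma_xyy = -12669/740, Gamma_yxx = 288/185, Gamma_yxy = 528/185, Gamma_yyy = 657/185


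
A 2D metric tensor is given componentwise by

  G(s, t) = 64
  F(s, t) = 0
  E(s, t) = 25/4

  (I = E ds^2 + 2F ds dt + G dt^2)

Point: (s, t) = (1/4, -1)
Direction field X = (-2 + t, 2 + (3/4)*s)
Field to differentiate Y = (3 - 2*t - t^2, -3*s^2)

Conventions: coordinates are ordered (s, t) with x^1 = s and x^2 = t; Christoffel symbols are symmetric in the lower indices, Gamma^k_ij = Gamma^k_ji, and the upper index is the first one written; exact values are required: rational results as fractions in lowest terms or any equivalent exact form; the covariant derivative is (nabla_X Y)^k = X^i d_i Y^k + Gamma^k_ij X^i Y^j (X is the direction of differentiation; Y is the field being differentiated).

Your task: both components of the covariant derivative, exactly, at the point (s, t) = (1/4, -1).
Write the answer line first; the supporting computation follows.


Answer: (nabla_X Y)^s = 0, (nabla_X Y)^t = 9/2

E = 25/4, F = 0, G = 64 at the point
E_s = 0, E_t = 0, F_s = 0, F_t = 0, G_s = 0, G_t = 0
EG - F^2 = 400;  g^inv = (1/400) * [[64, 0], [0, 25/4]]
first-kind symbols [ij,l] = (1/2)(d_i g_jl + d_j g_il - d_l g_ij): [ss,s] = E_s/2 = 0, [ss,t] = F_s - E_t/2 = 0, [st,s] = E_t/2 = 0, [st,t] = G_s/2 = 0, [tt,s] = F_t - G_s/2 = 0, [tt,t] = G_t/2 = 0
Gamma^s_ij = (G*[ij,s] - F*[ij,t])/(EG - F^2), Gamma^t_ij = (E*[ij,t] - F*[ij,s])/(EG - F^2)
Gamma_sss = 0, Gamma_sst = 0, Gamma_stt = 0, Gamma_tss = 0, Gamma_tst = 0, Gamma_ttt = 0
X = (-3, 35/16), Y = (4, -3/16) at the point


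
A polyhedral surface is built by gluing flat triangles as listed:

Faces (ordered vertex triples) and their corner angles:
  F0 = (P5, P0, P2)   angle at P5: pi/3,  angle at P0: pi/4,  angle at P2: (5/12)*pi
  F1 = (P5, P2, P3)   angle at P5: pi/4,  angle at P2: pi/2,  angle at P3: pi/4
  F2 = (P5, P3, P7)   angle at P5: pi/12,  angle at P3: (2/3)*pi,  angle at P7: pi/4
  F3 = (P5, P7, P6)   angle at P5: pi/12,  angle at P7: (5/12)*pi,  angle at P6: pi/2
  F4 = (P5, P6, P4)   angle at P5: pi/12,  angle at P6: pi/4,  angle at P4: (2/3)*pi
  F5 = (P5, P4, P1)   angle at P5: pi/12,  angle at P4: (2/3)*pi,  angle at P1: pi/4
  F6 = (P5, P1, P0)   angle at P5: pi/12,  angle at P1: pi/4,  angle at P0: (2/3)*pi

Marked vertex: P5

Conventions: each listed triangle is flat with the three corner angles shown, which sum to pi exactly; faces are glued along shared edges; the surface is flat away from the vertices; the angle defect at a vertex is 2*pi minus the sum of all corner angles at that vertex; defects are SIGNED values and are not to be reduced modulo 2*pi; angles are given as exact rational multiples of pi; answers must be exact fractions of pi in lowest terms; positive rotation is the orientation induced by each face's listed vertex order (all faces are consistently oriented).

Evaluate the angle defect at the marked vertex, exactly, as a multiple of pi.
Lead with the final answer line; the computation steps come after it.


Answer: defect(P5) = pi

Sum of corner angles at P5: pi
defect = 2*pi - pi


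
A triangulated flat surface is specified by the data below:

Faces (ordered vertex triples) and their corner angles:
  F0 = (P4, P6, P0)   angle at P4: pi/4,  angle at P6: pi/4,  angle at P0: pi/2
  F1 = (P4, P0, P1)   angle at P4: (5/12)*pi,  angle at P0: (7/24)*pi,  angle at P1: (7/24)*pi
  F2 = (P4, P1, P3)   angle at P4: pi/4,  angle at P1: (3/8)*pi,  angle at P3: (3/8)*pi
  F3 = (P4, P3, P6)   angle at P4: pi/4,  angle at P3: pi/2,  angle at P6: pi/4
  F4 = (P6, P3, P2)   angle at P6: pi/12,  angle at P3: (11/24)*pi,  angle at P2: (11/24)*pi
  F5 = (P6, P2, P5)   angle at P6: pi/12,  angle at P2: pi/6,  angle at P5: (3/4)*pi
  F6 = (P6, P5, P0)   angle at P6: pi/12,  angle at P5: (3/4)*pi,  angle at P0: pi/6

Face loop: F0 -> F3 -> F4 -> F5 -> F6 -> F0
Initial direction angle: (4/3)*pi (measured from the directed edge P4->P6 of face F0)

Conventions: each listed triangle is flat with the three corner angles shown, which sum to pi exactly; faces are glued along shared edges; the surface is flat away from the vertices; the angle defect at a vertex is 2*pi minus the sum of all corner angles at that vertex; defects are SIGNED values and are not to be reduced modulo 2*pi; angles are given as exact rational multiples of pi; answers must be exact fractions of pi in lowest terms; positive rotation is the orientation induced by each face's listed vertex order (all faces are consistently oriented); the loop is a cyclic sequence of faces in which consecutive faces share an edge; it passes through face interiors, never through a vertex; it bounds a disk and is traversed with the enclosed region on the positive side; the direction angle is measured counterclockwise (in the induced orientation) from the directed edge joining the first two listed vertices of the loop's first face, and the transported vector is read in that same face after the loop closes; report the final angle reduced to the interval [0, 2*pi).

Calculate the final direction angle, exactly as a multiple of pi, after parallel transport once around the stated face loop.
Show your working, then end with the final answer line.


enclosed vertex P6: corner angles sum to (3/4)*pi, defect = 2*pi - (3/4)*pi = (5/4)*pi
adding the enclosed defects to the starting angle (mod 2*pi, induced orientation) gives the holonomy
final angle = (4/3)*pi + (5/4)*pi = (7/12)*pi (mod 2*pi)

Answer: final direction angle = (7/12)*pi


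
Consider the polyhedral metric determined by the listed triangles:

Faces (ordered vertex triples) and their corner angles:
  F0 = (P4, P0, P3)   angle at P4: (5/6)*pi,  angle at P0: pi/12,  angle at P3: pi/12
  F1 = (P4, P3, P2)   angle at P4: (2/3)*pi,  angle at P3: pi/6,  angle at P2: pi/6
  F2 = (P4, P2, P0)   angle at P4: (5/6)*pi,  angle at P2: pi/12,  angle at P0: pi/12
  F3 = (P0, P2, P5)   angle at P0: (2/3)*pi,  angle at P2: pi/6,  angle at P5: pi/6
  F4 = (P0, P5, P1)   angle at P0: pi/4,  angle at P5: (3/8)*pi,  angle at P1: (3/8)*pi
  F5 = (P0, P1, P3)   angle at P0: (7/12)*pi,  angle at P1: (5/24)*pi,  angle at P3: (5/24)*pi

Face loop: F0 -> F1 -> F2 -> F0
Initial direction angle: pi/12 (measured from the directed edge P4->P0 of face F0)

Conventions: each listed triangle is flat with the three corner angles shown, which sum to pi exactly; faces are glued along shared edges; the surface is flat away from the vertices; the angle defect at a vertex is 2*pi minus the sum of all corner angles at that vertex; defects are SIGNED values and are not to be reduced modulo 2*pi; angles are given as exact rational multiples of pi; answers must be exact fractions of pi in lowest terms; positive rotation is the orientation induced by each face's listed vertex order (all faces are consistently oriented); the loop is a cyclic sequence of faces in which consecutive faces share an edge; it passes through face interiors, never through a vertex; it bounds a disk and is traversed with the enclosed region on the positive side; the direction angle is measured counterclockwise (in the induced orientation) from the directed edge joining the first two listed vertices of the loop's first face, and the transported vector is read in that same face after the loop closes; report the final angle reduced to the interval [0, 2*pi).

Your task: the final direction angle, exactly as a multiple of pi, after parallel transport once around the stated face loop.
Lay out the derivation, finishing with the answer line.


enclosed vertex P4: corner angles sum to (7/3)*pi, defect = 2*pi - (7/3)*pi = -pi/3
adding the enclosed defects to the starting angle (mod 2*pi, induced orientation) gives the holonomy
final angle = pi/12 - pi/3 = (7/4)*pi (mod 2*pi)

Answer: final direction angle = (7/4)*pi


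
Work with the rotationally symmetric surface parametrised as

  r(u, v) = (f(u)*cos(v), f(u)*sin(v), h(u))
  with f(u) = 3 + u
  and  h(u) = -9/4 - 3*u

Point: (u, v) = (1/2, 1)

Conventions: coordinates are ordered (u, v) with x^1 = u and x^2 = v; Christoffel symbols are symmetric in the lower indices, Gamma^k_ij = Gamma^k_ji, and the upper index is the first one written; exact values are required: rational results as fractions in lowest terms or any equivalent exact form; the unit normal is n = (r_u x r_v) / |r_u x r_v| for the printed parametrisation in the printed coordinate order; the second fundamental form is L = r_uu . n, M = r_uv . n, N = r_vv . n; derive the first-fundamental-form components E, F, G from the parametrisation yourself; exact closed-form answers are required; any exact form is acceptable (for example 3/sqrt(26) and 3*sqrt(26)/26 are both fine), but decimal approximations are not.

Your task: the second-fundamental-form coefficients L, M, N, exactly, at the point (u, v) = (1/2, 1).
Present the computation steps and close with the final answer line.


f = 7/2, f' = 1, f'' = 0, h' = -3, h'' = 0
E = 10, F = 0, G = 49/4; answer radicand W^2 = 10
unnormalised second-form numerators: l = 0, m = 0, n = -21/2; L = l/sqrt(10), and similarly M = m/sqrt(W^2), N = n/sqrt(W^2)

Answer: L = 0, M = 0, N = -21*sqrt(10)/20


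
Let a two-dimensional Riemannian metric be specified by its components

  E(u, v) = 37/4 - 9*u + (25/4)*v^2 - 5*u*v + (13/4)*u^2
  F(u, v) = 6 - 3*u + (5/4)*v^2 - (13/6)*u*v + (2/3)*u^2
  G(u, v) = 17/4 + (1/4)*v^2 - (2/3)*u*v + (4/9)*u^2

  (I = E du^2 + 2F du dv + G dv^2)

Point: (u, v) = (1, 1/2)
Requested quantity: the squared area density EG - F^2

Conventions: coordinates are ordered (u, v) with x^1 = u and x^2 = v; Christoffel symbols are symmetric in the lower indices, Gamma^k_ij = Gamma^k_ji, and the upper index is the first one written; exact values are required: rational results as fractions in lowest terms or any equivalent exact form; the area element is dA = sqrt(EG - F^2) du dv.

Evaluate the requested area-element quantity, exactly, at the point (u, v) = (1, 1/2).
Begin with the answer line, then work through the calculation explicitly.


Answer: EG - F^2 = 1699/576

E = 41/16, F = 139/48, G = 637/144; EG - F^2 = 1699/576


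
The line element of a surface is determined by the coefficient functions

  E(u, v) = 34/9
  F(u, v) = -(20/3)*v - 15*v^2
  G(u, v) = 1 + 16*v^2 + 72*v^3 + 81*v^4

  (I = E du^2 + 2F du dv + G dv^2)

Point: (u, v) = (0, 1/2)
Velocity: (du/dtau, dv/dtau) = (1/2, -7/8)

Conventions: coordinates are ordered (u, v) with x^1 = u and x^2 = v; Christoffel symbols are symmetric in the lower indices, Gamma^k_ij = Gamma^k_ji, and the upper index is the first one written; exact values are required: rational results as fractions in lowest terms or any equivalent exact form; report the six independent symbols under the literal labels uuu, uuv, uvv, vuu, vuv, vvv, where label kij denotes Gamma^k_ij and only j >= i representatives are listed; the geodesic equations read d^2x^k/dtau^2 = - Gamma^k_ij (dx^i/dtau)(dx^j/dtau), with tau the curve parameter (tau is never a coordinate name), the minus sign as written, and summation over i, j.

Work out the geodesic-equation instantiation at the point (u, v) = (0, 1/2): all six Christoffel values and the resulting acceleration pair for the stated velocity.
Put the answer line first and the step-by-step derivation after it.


Answer: Gamma_uuu = 0, Gamma_uuv = 0, Gamma_uvv = -624/629, Gamma_vuu = 0, Gamma_vuv = 0, Gamma_vvv = 468/185; accelerations (d^2u/dtau^2, d^2v/dtau^2) = (1911/2516, -5733/2960)

E = 34/9, F = -85/12, G = 305/16 at the point
E_u = 0, E_v = 0, F_u = 0, F_v = -65/3, G_u = 0, G_v = 221/2
EG - F^2 = 3145/144;  g^inv = (144/3145) * [[305/16, 85/12], [85/12, 34/9]]
first-kind symbols [ij,l] = (1/2)(d_i g_jl + d_j g_il - d_l g_ij): [uu,u] = E_u/2 = 0, [uu,v] = F_u - E_v/2 = 0, [uv,u] = E_v/2 = 0, [uv,v] = G_u/2 = 0, [vv,u] = F_v - G_u/2 = -65/3, [vv,v] = G_v/2 = 221/4
Gamma^u_ij = (G*[ij,u] - F*[ij,v])/(EG - F^2), Gamma^v_ij = (E*[ij,v] - F*[ij,u])/(EG - F^2)
Gamma_uuu = 0, Gamma_uuv = 0, Gamma_uvv = -624/629, Gamma_vuu = 0, Gamma_vuv = 0, Gamma_vvv = 468/185
d^2u/dtau^2 = -(Gamma_uuu*(1/2)^2 + 2*Gamma_uuv*(1/2)*(-7/8) + Gamma_uvv*(-7/8)^2) = 1911/2516
d^2v/dtau^2 = -(Gamma_vuu*(1/2)^2 + 2*Gamma_vuv*(1/2)*(-7/8) + Gamma_vvv*(-7/8)^2) = -5733/2960


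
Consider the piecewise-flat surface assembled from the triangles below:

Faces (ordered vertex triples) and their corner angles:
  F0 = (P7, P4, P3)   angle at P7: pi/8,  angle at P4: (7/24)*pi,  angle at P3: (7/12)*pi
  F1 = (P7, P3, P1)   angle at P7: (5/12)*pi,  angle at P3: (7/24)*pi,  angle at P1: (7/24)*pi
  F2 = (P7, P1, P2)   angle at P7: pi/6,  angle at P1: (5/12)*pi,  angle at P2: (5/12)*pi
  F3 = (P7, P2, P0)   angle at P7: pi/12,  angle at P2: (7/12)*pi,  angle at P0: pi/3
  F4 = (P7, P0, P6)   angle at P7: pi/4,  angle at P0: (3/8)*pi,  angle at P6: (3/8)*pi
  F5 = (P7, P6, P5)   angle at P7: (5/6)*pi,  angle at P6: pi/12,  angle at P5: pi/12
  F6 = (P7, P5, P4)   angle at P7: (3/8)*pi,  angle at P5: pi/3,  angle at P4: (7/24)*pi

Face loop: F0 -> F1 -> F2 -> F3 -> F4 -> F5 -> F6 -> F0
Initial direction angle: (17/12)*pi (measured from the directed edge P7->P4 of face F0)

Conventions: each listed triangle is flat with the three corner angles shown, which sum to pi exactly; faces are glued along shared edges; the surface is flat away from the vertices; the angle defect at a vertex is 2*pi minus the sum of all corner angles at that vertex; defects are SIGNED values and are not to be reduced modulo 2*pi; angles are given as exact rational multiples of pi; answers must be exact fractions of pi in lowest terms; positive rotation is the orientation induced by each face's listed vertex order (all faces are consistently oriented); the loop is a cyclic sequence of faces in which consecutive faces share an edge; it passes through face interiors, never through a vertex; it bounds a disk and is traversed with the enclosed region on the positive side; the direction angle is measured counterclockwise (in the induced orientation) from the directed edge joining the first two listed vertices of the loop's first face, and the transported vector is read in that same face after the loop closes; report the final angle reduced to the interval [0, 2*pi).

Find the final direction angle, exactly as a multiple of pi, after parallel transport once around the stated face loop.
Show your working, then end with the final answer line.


enclosed vertex P7: corner angles sum to (9/4)*pi, defect = 2*pi - (9/4)*pi = -pi/4
adding the enclosed defects to the starting angle (mod 2*pi, induced orientation) gives the holonomy
final angle = (17/12)*pi - pi/4 = (7/6)*pi (mod 2*pi)

Answer: final direction angle = (7/6)*pi


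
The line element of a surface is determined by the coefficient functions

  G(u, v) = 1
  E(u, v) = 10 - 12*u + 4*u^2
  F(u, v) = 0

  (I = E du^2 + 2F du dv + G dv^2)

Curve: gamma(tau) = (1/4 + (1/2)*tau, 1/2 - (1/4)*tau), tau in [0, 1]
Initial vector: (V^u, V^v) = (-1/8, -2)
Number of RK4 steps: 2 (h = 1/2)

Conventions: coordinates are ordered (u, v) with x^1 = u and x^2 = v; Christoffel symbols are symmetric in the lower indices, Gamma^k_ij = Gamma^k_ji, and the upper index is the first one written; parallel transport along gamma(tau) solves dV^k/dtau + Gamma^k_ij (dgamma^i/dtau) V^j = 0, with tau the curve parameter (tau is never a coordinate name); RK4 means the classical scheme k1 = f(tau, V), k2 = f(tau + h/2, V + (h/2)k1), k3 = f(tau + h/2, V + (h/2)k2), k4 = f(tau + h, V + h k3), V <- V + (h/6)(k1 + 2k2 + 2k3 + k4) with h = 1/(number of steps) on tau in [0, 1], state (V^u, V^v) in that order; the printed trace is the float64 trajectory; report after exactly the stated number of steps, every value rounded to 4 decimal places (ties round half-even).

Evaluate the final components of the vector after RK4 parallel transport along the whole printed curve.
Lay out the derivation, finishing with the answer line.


gamma'(tau) = (1/2, -1/4); f(tau, V)^k = -Gamma^k_ij(gamma(tau)) gamma'^i(tau) V^j; h = 1/2; intermediate values shown to 6 dp
curve data and Christoffel symbols at the stage parameters:
  tau = 0.000000: gamma = (0.250000, 0.500000), gamma' = (0.500000, -0.250000); Gamma_uuu = -0.689655, Gamma_uuv = 0.000000, Gamma_uvv = 0.000000, Gamma_vuu = 0.000000, Gamma_vuv = 0.000000, Gamma_vvv = 0.000000
  tau = 0.250000: gamma = (0.375000, 0.437500), gamma' = (0.500000, -0.250000); Gamma_uuu = -0.742268, Gamma_uuv = 0.000000, Gamma_uvv = 0.000000, Gamma_vuu = 0.000000, Gamma_vuv = 0.000000, Gamma_vvv = 0.000000
  tau = 0.500000: gamma = (0.500000, 0.375000), gamma' = (0.500000, -0.250000); Gamma_uuu = -0.800000, Gamma_uuv = 0.000000, Gamma_uvv = 0.000000, Gamma_vuu = 0.000000, Gamma_vuv = 0.000000, Gamma_vvv = 0.000000
  tau = 0.750000: gamma = (0.625000, 0.312500), gamma' = (0.500000, -0.250000); Gamma_uuu = -0.861538, Gamma_uuv = 0.000000, Gamma_uvv = 0.000000, Gamma_vuu = 0.000000, Gamma_vuv = 0.000000, Gamma_vvv = 0.000000
  tau = 1.000000: gamma = (0.750000, 0.250000), gamma' = (0.500000, -0.250000); Gamma_uuu = -0.923077, Gamma_uuv = 0.000000, Gamma_uvv = 0.000000, Gamma_vuu = 0.000000, Gamma_vuv = 0.000000, Gamma_vvv = 0.000000
step 0: V^u = -0.1250, V^v = -2.0000
step 1: k1 = (-0.043103, 0.000000), k2 = (-0.050391, 0.000000), k3 = (-0.051067, 0.000000), k4 = (-0.060213, 0.000000); V <- V + (h/6)(k1 + 2k2 + 2k3 + k4): V^u = -0.1505, V^v = -2.0000
step 2: k1 = (-0.060208, 0.000000), k2 = (-0.071323, 0.000000), k3 = (-0.072520, 0.000000), k4 = (-0.086206, 0.000000); V <- V + (h/6)(k1 + 2k2 + 2k3 + k4): V^u = -0.1867, V^v = -2.0000

Answer: V^u = -0.1867, V^v = -2.0000
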